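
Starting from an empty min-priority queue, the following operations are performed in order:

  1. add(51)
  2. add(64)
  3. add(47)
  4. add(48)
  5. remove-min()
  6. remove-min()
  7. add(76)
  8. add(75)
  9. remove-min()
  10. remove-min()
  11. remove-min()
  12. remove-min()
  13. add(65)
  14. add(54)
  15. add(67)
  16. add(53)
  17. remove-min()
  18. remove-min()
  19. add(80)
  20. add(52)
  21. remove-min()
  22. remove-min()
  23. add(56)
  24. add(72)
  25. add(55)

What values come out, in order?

insert 51 → {51}
insert 64 → {51, 64}
insert 47 → {47, 51, 64}
insert 48 → {47, 48, 51, 64}
remove-min → 47; now {48, 51, 64}
remove-min → 48; now {51, 64}
insert 76 → {51, 64, 76}
insert 75 → {51, 64, 75, 76}
remove-min → 51; now {64, 75, 76}
remove-min → 64; now {75, 76}
remove-min → 75; now {76}
remove-min → 76; now {}
insert 65 → {65}
insert 54 → {54, 65}
insert 67 → {54, 65, 67}
insert 53 → {53, 54, 65, 67}
remove-min → 53; now {54, 65, 67}
remove-min → 54; now {65, 67}
insert 80 → {65, 67, 80}
insert 52 → {52, 65, 67, 80}
remove-min → 52; now {65, 67, 80}
remove-min → 65; now {67, 80}
insert 56 → {56, 67, 80}
insert 72 → {56, 67, 72, 80}
insert 55 → {55, 56, 67, 72, 80}

47 → 48 → 51 → 64 → 75 → 76 → 53 → 54 → 52 → 65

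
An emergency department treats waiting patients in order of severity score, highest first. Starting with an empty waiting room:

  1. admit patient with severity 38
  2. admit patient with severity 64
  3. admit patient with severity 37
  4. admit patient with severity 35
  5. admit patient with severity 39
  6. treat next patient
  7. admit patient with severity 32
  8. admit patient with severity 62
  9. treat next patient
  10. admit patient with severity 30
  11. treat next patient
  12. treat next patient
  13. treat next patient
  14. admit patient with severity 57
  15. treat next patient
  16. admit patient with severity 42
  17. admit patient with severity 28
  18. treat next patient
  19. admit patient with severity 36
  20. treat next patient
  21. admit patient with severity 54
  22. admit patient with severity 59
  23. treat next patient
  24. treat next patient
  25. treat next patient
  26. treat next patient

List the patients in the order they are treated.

64 → 62 → 39 → 38 → 37 → 57 → 42 → 36 → 59 → 54 → 35 → 32

insert 38 → {38}
insert 64 → {64, 38}
insert 37 → {64, 38, 37}
insert 35 → {64, 38, 37, 35}
insert 39 → {64, 39, 38, 37, 35}
treat next patient → 64; now {39, 38, 37, 35}
insert 32 → {39, 38, 37, 35, 32}
insert 62 → {62, 39, 38, 37, 35, 32}
treat next patient → 62; now {39, 38, 37, 35, 32}
insert 30 → {39, 38, 37, 35, 32, 30}
treat next patient → 39; now {38, 37, 35, 32, 30}
treat next patient → 38; now {37, 35, 32, 30}
treat next patient → 37; now {35, 32, 30}
insert 57 → {57, 35, 32, 30}
treat next patient → 57; now {35, 32, 30}
insert 42 → {42, 35, 32, 30}
insert 28 → {42, 35, 32, 30, 28}
treat next patient → 42; now {35, 32, 30, 28}
insert 36 → {36, 35, 32, 30, 28}
treat next patient → 36; now {35, 32, 30, 28}
insert 54 → {54, 35, 32, 30, 28}
insert 59 → {59, 54, 35, 32, 30, 28}
treat next patient → 59; now {54, 35, 32, 30, 28}
treat next patient → 54; now {35, 32, 30, 28}
treat next patient → 35; now {32, 30, 28}
treat next patient → 32; now {30, 28}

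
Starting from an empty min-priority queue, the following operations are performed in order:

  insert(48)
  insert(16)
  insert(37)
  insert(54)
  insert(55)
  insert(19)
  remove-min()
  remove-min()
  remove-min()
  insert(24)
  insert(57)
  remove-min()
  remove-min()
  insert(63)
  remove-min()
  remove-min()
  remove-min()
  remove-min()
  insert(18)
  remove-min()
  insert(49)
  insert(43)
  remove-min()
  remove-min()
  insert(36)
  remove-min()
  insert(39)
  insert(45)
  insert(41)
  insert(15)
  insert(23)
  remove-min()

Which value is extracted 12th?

insert 48 → {48}
insert 16 → {16, 48}
insert 37 → {16, 37, 48}
insert 54 → {16, 37, 48, 54}
insert 55 → {16, 37, 48, 54, 55}
insert 19 → {16, 19, 37, 48, 54, 55}
remove-min → 16; now {19, 37, 48, 54, 55}
remove-min → 19; now {37, 48, 54, 55}
remove-min → 37; now {48, 54, 55}
insert 24 → {24, 48, 54, 55}
insert 57 → {24, 48, 54, 55, 57}
remove-min → 24; now {48, 54, 55, 57}
remove-min → 48; now {54, 55, 57}
insert 63 → {54, 55, 57, 63}
remove-min → 54; now {55, 57, 63}
remove-min → 55; now {57, 63}
remove-min → 57; now {63}
remove-min → 63; now {}
insert 18 → {18}
remove-min → 18; now {}
insert 49 → {49}
insert 43 → {43, 49}
remove-min → 43; now {49}
remove-min → 49; now {}
insert 36 → {36}
remove-min → 36; now {}
insert 39 → {39}
insert 45 → {39, 45}
insert 41 → {39, 41, 45}
insert 15 → {15, 39, 41, 45}
insert 23 → {15, 23, 39, 41, 45}
remove-min → 15; now {23, 39, 41, 45}

49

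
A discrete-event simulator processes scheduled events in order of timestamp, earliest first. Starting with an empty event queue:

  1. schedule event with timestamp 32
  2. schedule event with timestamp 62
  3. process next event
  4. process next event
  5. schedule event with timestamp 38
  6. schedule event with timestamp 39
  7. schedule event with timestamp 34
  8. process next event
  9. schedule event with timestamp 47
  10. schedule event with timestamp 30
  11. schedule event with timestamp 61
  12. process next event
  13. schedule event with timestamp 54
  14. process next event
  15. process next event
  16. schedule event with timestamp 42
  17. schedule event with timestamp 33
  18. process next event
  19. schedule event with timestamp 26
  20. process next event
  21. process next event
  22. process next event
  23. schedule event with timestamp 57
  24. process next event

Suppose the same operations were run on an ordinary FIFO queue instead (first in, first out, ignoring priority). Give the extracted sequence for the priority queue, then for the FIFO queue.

insert 32 → {32}
insert 62 → {32, 62}
process next event → 32; now {62}
process next event → 62; now {}
insert 38 → {38}
insert 39 → {38, 39}
insert 34 → {34, 38, 39}
process next event → 34; now {38, 39}
insert 47 → {38, 39, 47}
insert 30 → {30, 38, 39, 47}
insert 61 → {30, 38, 39, 47, 61}
process next event → 30; now {38, 39, 47, 61}
insert 54 → {38, 39, 47, 54, 61}
process next event → 38; now {39, 47, 54, 61}
process next event → 39; now {47, 54, 61}
insert 42 → {42, 47, 54, 61}
insert 33 → {33, 42, 47, 54, 61}
process next event → 33; now {42, 47, 54, 61}
insert 26 → {26, 42, 47, 54, 61}
process next event → 26; now {42, 47, 54, 61}
process next event → 42; now {47, 54, 61}
process next event → 47; now {54, 61}
insert 57 → {54, 57, 61}
process next event → 54; now {57, 61}

priority queue: 32, 62, 34, 30, 38, 39, 33, 26, 42, 47, 54; FIFO queue: 32, 62, 38, 39, 34, 47, 30, 61, 54, 42, 33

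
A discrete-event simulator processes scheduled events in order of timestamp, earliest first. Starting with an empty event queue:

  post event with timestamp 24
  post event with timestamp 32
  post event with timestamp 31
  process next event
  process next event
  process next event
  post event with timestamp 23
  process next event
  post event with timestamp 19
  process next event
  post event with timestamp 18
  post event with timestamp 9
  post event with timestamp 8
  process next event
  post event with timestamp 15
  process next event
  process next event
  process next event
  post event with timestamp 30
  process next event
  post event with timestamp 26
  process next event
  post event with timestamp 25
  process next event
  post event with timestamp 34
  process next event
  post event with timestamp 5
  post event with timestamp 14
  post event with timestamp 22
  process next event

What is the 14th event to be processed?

5

insert 24 → {24}
insert 32 → {24, 32}
insert 31 → {24, 31, 32}
process next event → 24; now {31, 32}
process next event → 31; now {32}
process next event → 32; now {}
insert 23 → {23}
process next event → 23; now {}
insert 19 → {19}
process next event → 19; now {}
insert 18 → {18}
insert 9 → {9, 18}
insert 8 → {8, 9, 18}
process next event → 8; now {9, 18}
insert 15 → {9, 15, 18}
process next event → 9; now {15, 18}
process next event → 15; now {18}
process next event → 18; now {}
insert 30 → {30}
process next event → 30; now {}
insert 26 → {26}
process next event → 26; now {}
insert 25 → {25}
process next event → 25; now {}
insert 34 → {34}
process next event → 34; now {}
insert 5 → {5}
insert 14 → {5, 14}
insert 22 → {5, 14, 22}
process next event → 5; now {14, 22}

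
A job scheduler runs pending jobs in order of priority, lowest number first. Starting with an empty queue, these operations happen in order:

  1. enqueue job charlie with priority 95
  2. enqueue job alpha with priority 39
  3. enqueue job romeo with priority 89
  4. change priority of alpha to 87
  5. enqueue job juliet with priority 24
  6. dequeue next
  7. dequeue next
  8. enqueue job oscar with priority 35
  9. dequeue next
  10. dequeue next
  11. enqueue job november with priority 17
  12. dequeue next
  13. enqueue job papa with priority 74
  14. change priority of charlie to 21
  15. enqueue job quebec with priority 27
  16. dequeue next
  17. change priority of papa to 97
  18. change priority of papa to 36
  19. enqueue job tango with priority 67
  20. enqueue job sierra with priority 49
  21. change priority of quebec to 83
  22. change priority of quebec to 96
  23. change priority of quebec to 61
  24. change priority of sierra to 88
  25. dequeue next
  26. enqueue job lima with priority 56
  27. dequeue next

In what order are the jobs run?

juliet, alpha, oscar, romeo, november, charlie, papa, lima

add charlie (priority 95) → {charlie:95}
add alpha (priority 39) → {alpha:39, charlie:95}
add romeo (priority 89) → {alpha:39, romeo:89, charlie:95}
update alpha to priority 87 → {alpha:87, romeo:89, charlie:95}
add juliet (priority 24) → {juliet:24, alpha:87, romeo:89, charlie:95}
dequeue next → juliet; now {alpha:87, romeo:89, charlie:95}
dequeue next → alpha; now {romeo:89, charlie:95}
add oscar (priority 35) → {oscar:35, romeo:89, charlie:95}
dequeue next → oscar; now {romeo:89, charlie:95}
dequeue next → romeo; now {charlie:95}
add november (priority 17) → {november:17, charlie:95}
dequeue next → november; now {charlie:95}
add papa (priority 74) → {papa:74, charlie:95}
update charlie to priority 21 → {charlie:21, papa:74}
add quebec (priority 27) → {charlie:21, quebec:27, papa:74}
dequeue next → charlie; now {quebec:27, papa:74}
update papa to priority 97 → {quebec:27, papa:97}
update papa to priority 36 → {quebec:27, papa:36}
add tango (priority 67) → {quebec:27, papa:36, tango:67}
add sierra (priority 49) → {quebec:27, papa:36, sierra:49, tango:67}
update quebec to priority 83 → {papa:36, sierra:49, tango:67, quebec:83}
update quebec to priority 96 → {papa:36, sierra:49, tango:67, quebec:96}
update quebec to priority 61 → {papa:36, sierra:49, quebec:61, tango:67}
update sierra to priority 88 → {papa:36, quebec:61, tango:67, sierra:88}
dequeue next → papa; now {quebec:61, tango:67, sierra:88}
add lima (priority 56) → {lima:56, quebec:61, tango:67, sierra:88}
dequeue next → lima; now {quebec:61, tango:67, sierra:88}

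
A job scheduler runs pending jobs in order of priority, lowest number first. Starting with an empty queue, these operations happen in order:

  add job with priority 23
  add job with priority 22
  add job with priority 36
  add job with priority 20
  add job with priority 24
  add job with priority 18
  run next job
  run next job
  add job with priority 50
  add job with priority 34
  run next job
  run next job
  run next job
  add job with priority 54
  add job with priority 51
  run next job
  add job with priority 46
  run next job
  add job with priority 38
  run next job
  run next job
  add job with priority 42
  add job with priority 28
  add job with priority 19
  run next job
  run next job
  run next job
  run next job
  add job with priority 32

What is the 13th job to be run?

50

insert 23 → {23}
insert 22 → {22, 23}
insert 36 → {22, 23, 36}
insert 20 → {20, 22, 23, 36}
insert 24 → {20, 22, 23, 24, 36}
insert 18 → {18, 20, 22, 23, 24, 36}
run next job → 18; now {20, 22, 23, 24, 36}
run next job → 20; now {22, 23, 24, 36}
insert 50 → {22, 23, 24, 36, 50}
insert 34 → {22, 23, 24, 34, 36, 50}
run next job → 22; now {23, 24, 34, 36, 50}
run next job → 23; now {24, 34, 36, 50}
run next job → 24; now {34, 36, 50}
insert 54 → {34, 36, 50, 54}
insert 51 → {34, 36, 50, 51, 54}
run next job → 34; now {36, 50, 51, 54}
insert 46 → {36, 46, 50, 51, 54}
run next job → 36; now {46, 50, 51, 54}
insert 38 → {38, 46, 50, 51, 54}
run next job → 38; now {46, 50, 51, 54}
run next job → 46; now {50, 51, 54}
insert 42 → {42, 50, 51, 54}
insert 28 → {28, 42, 50, 51, 54}
insert 19 → {19, 28, 42, 50, 51, 54}
run next job → 19; now {28, 42, 50, 51, 54}
run next job → 28; now {42, 50, 51, 54}
run next job → 42; now {50, 51, 54}
run next job → 50; now {51, 54}
insert 32 → {32, 51, 54}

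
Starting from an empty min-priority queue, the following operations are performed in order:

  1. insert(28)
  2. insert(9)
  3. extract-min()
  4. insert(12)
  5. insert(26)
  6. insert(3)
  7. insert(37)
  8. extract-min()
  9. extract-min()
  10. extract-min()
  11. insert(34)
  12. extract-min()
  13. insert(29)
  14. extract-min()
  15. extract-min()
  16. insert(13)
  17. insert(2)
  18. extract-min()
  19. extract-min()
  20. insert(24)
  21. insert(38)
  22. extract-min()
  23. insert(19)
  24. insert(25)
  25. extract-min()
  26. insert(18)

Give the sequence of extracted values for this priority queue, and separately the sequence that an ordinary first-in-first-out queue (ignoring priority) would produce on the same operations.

priority queue: 9, 3, 12, 26, 28, 29, 34, 2, 13, 24, 19; FIFO queue: 28, 9, 12, 26, 3, 37, 34, 29, 13, 2, 24

insert 28 → {28}
insert 9 → {9, 28}
extract-min → 9; now {28}
insert 12 → {12, 28}
insert 26 → {12, 26, 28}
insert 3 → {3, 12, 26, 28}
insert 37 → {3, 12, 26, 28, 37}
extract-min → 3; now {12, 26, 28, 37}
extract-min → 12; now {26, 28, 37}
extract-min → 26; now {28, 37}
insert 34 → {28, 34, 37}
extract-min → 28; now {34, 37}
insert 29 → {29, 34, 37}
extract-min → 29; now {34, 37}
extract-min → 34; now {37}
insert 13 → {13, 37}
insert 2 → {2, 13, 37}
extract-min → 2; now {13, 37}
extract-min → 13; now {37}
insert 24 → {24, 37}
insert 38 → {24, 37, 38}
extract-min → 24; now {37, 38}
insert 19 → {19, 37, 38}
insert 25 → {19, 25, 37, 38}
extract-min → 19; now {25, 37, 38}
insert 18 → {18, 25, 37, 38}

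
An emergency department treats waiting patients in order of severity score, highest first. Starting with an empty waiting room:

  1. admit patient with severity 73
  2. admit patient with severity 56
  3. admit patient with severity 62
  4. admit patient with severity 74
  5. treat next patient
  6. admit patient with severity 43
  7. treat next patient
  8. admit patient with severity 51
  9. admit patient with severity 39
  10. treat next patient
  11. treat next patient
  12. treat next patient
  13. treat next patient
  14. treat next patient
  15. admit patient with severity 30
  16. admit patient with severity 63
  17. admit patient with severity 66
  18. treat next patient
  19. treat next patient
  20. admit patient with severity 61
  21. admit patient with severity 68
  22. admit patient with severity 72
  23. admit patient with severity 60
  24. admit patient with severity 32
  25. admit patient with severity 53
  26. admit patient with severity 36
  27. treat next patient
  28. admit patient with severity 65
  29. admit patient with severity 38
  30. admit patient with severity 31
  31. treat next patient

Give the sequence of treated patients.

74 → 73 → 62 → 56 → 51 → 43 → 39 → 66 → 63 → 72 → 68

insert 73 → {73}
insert 56 → {73, 56}
insert 62 → {73, 62, 56}
insert 74 → {74, 73, 62, 56}
treat next patient → 74; now {73, 62, 56}
insert 43 → {73, 62, 56, 43}
treat next patient → 73; now {62, 56, 43}
insert 51 → {62, 56, 51, 43}
insert 39 → {62, 56, 51, 43, 39}
treat next patient → 62; now {56, 51, 43, 39}
treat next patient → 56; now {51, 43, 39}
treat next patient → 51; now {43, 39}
treat next patient → 43; now {39}
treat next patient → 39; now {}
insert 30 → {30}
insert 63 → {63, 30}
insert 66 → {66, 63, 30}
treat next patient → 66; now {63, 30}
treat next patient → 63; now {30}
insert 61 → {61, 30}
insert 68 → {68, 61, 30}
insert 72 → {72, 68, 61, 30}
insert 60 → {72, 68, 61, 60, 30}
insert 32 → {72, 68, 61, 60, 32, 30}
insert 53 → {72, 68, 61, 60, 53, 32, 30}
insert 36 → {72, 68, 61, 60, 53, 36, 32, 30}
treat next patient → 72; now {68, 61, 60, 53, 36, 32, 30}
insert 65 → {68, 65, 61, 60, 53, 36, 32, 30}
insert 38 → {68, 65, 61, 60, 53, 38, 36, 32, 30}
insert 31 → {68, 65, 61, 60, 53, 38, 36, 32, 31, 30}
treat next patient → 68; now {65, 61, 60, 53, 38, 36, 32, 31, 30}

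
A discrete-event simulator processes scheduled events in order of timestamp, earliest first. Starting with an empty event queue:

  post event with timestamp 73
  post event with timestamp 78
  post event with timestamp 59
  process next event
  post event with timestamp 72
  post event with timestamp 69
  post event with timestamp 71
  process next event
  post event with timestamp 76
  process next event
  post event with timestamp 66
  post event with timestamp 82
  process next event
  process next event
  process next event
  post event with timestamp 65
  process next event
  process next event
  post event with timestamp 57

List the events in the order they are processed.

insert 73 → {73}
insert 78 → {73, 78}
insert 59 → {59, 73, 78}
process next event → 59; now {73, 78}
insert 72 → {72, 73, 78}
insert 69 → {69, 72, 73, 78}
insert 71 → {69, 71, 72, 73, 78}
process next event → 69; now {71, 72, 73, 78}
insert 76 → {71, 72, 73, 76, 78}
process next event → 71; now {72, 73, 76, 78}
insert 66 → {66, 72, 73, 76, 78}
insert 82 → {66, 72, 73, 76, 78, 82}
process next event → 66; now {72, 73, 76, 78, 82}
process next event → 72; now {73, 76, 78, 82}
process next event → 73; now {76, 78, 82}
insert 65 → {65, 76, 78, 82}
process next event → 65; now {76, 78, 82}
process next event → 76; now {78, 82}
insert 57 → {57, 78, 82}

59, 69, 71, 66, 72, 73, 65, 76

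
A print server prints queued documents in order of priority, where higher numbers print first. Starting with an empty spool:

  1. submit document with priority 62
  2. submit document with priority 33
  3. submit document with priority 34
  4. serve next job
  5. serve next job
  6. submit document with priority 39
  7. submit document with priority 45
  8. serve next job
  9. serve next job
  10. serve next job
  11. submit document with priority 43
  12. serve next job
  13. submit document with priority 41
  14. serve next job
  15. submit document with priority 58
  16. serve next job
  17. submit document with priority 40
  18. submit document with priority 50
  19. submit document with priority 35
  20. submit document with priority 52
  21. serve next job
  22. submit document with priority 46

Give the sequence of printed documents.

62, 34, 45, 39, 33, 43, 41, 58, 52

insert 62 → {62}
insert 33 → {62, 33}
insert 34 → {62, 34, 33}
serve next job → 62; now {34, 33}
serve next job → 34; now {33}
insert 39 → {39, 33}
insert 45 → {45, 39, 33}
serve next job → 45; now {39, 33}
serve next job → 39; now {33}
serve next job → 33; now {}
insert 43 → {43}
serve next job → 43; now {}
insert 41 → {41}
serve next job → 41; now {}
insert 58 → {58}
serve next job → 58; now {}
insert 40 → {40}
insert 50 → {50, 40}
insert 35 → {50, 40, 35}
insert 52 → {52, 50, 40, 35}
serve next job → 52; now {50, 40, 35}
insert 46 → {50, 46, 40, 35}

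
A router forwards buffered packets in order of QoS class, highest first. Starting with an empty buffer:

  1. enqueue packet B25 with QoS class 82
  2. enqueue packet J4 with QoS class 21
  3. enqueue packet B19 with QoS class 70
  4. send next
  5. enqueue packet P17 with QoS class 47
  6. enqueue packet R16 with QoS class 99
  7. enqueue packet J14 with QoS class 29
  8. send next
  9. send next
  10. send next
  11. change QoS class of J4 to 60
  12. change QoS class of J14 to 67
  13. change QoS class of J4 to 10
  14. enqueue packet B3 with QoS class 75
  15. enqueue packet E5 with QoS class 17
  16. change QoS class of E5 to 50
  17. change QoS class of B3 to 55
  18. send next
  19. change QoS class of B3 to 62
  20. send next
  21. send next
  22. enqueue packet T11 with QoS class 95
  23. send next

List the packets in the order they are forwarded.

add B25 (QoS class 82) → {B25:82}
add J4 (QoS class 21) → {B25:82, J4:21}
add B19 (QoS class 70) → {B25:82, B19:70, J4:21}
send next → B25; now {B19:70, J4:21}
add P17 (QoS class 47) → {B19:70, P17:47, J4:21}
add R16 (QoS class 99) → {R16:99, B19:70, P17:47, J4:21}
add J14 (QoS class 29) → {R16:99, B19:70, P17:47, J14:29, J4:21}
send next → R16; now {B19:70, P17:47, J14:29, J4:21}
send next → B19; now {P17:47, J14:29, J4:21}
send next → P17; now {J14:29, J4:21}
update J4 to QoS class 60 → {J4:60, J14:29}
update J14 to QoS class 67 → {J14:67, J4:60}
update J4 to QoS class 10 → {J14:67, J4:10}
add B3 (QoS class 75) → {B3:75, J14:67, J4:10}
add E5 (QoS class 17) → {B3:75, J14:67, E5:17, J4:10}
update E5 to QoS class 50 → {B3:75, J14:67, E5:50, J4:10}
update B3 to QoS class 55 → {J14:67, B3:55, E5:50, J4:10}
send next → J14; now {B3:55, E5:50, J4:10}
update B3 to QoS class 62 → {B3:62, E5:50, J4:10}
send next → B3; now {E5:50, J4:10}
send next → E5; now {J4:10}
add T11 (QoS class 95) → {T11:95, J4:10}
send next → T11; now {J4:10}

B25 → R16 → B19 → P17 → J14 → B3 → E5 → T11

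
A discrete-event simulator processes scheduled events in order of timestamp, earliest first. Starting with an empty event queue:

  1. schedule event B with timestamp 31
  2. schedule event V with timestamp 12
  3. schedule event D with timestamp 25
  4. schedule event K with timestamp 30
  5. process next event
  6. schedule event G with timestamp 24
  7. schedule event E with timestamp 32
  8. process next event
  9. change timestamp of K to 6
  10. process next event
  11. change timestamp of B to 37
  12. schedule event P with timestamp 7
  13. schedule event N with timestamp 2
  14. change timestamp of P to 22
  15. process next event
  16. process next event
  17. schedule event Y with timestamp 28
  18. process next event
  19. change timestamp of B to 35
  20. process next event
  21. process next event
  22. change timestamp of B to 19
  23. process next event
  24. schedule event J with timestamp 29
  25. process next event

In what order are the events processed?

[V, G, K, N, P, D, Y, E, B, J]

add B (timestamp 31) → {B:31}
add V (timestamp 12) → {V:12, B:31}
add D (timestamp 25) → {V:12, D:25, B:31}
add K (timestamp 30) → {V:12, D:25, K:30, B:31}
process next event → V; now {D:25, K:30, B:31}
add G (timestamp 24) → {G:24, D:25, K:30, B:31}
add E (timestamp 32) → {G:24, D:25, K:30, B:31, E:32}
process next event → G; now {D:25, K:30, B:31, E:32}
update K to timestamp 6 → {K:6, D:25, B:31, E:32}
process next event → K; now {D:25, B:31, E:32}
update B to timestamp 37 → {D:25, E:32, B:37}
add P (timestamp 7) → {P:7, D:25, E:32, B:37}
add N (timestamp 2) → {N:2, P:7, D:25, E:32, B:37}
update P to timestamp 22 → {N:2, P:22, D:25, E:32, B:37}
process next event → N; now {P:22, D:25, E:32, B:37}
process next event → P; now {D:25, E:32, B:37}
add Y (timestamp 28) → {D:25, Y:28, E:32, B:37}
process next event → D; now {Y:28, E:32, B:37}
update B to timestamp 35 → {Y:28, E:32, B:35}
process next event → Y; now {E:32, B:35}
process next event → E; now {B:35}
update B to timestamp 19 → {B:19}
process next event → B; now {}
add J (timestamp 29) → {J:29}
process next event → J; now {}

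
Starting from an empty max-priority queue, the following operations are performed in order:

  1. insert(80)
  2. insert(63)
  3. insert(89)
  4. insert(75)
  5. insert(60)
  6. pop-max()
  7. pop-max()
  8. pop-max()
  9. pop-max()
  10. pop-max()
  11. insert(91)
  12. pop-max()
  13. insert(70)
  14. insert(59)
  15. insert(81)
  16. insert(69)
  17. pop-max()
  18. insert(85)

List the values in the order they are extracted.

89, 80, 75, 63, 60, 91, 81

insert 80 → {80}
insert 63 → {80, 63}
insert 89 → {89, 80, 63}
insert 75 → {89, 80, 75, 63}
insert 60 → {89, 80, 75, 63, 60}
pop-max → 89; now {80, 75, 63, 60}
pop-max → 80; now {75, 63, 60}
pop-max → 75; now {63, 60}
pop-max → 63; now {60}
pop-max → 60; now {}
insert 91 → {91}
pop-max → 91; now {}
insert 70 → {70}
insert 59 → {70, 59}
insert 81 → {81, 70, 59}
insert 69 → {81, 70, 69, 59}
pop-max → 81; now {70, 69, 59}
insert 85 → {85, 70, 69, 59}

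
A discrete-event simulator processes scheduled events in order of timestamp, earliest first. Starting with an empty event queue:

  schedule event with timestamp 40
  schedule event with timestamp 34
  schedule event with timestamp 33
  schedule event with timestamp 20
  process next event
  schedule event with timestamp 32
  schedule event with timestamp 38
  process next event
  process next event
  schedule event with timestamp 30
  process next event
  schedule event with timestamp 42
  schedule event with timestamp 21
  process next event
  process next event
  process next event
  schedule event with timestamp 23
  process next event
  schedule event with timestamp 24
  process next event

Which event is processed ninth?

24

insert 40 → {40}
insert 34 → {34, 40}
insert 33 → {33, 34, 40}
insert 20 → {20, 33, 34, 40}
process next event → 20; now {33, 34, 40}
insert 32 → {32, 33, 34, 40}
insert 38 → {32, 33, 34, 38, 40}
process next event → 32; now {33, 34, 38, 40}
process next event → 33; now {34, 38, 40}
insert 30 → {30, 34, 38, 40}
process next event → 30; now {34, 38, 40}
insert 42 → {34, 38, 40, 42}
insert 21 → {21, 34, 38, 40, 42}
process next event → 21; now {34, 38, 40, 42}
process next event → 34; now {38, 40, 42}
process next event → 38; now {40, 42}
insert 23 → {23, 40, 42}
process next event → 23; now {40, 42}
insert 24 → {24, 40, 42}
process next event → 24; now {40, 42}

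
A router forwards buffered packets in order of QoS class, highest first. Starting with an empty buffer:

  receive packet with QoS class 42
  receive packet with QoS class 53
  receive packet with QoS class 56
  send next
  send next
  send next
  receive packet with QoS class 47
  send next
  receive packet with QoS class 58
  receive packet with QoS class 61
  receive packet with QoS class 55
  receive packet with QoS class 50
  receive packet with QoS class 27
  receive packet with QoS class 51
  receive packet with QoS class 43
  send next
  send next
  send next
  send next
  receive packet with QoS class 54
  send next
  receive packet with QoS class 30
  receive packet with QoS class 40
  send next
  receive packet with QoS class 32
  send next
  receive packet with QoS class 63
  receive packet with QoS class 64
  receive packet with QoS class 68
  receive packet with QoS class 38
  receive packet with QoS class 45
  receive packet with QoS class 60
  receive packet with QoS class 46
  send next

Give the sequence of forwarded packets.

insert 42 → {42}
insert 53 → {53, 42}
insert 56 → {56, 53, 42}
send next → 56; now {53, 42}
send next → 53; now {42}
send next → 42; now {}
insert 47 → {47}
send next → 47; now {}
insert 58 → {58}
insert 61 → {61, 58}
insert 55 → {61, 58, 55}
insert 50 → {61, 58, 55, 50}
insert 27 → {61, 58, 55, 50, 27}
insert 51 → {61, 58, 55, 51, 50, 27}
insert 43 → {61, 58, 55, 51, 50, 43, 27}
send next → 61; now {58, 55, 51, 50, 43, 27}
send next → 58; now {55, 51, 50, 43, 27}
send next → 55; now {51, 50, 43, 27}
send next → 51; now {50, 43, 27}
insert 54 → {54, 50, 43, 27}
send next → 54; now {50, 43, 27}
insert 30 → {50, 43, 30, 27}
insert 40 → {50, 43, 40, 30, 27}
send next → 50; now {43, 40, 30, 27}
insert 32 → {43, 40, 32, 30, 27}
send next → 43; now {40, 32, 30, 27}
insert 63 → {63, 40, 32, 30, 27}
insert 64 → {64, 63, 40, 32, 30, 27}
insert 68 → {68, 64, 63, 40, 32, 30, 27}
insert 38 → {68, 64, 63, 40, 38, 32, 30, 27}
insert 45 → {68, 64, 63, 45, 40, 38, 32, 30, 27}
insert 60 → {68, 64, 63, 60, 45, 40, 38, 32, 30, 27}
insert 46 → {68, 64, 63, 60, 46, 45, 40, 38, 32, 30, 27}
send next → 68; now {64, 63, 60, 46, 45, 40, 38, 32, 30, 27}

[56, 53, 42, 47, 61, 58, 55, 51, 54, 50, 43, 68]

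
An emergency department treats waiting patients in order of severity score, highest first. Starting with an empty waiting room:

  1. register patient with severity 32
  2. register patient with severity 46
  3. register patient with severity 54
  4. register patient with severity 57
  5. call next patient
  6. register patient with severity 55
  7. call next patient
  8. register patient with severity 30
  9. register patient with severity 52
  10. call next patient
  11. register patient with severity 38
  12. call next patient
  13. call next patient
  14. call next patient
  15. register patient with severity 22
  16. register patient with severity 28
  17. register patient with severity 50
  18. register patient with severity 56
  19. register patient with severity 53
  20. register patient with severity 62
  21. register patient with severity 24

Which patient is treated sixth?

38

insert 32 → {32}
insert 46 → {46, 32}
insert 54 → {54, 46, 32}
insert 57 → {57, 54, 46, 32}
call next patient → 57; now {54, 46, 32}
insert 55 → {55, 54, 46, 32}
call next patient → 55; now {54, 46, 32}
insert 30 → {54, 46, 32, 30}
insert 52 → {54, 52, 46, 32, 30}
call next patient → 54; now {52, 46, 32, 30}
insert 38 → {52, 46, 38, 32, 30}
call next patient → 52; now {46, 38, 32, 30}
call next patient → 46; now {38, 32, 30}
call next patient → 38; now {32, 30}
insert 22 → {32, 30, 22}
insert 28 → {32, 30, 28, 22}
insert 50 → {50, 32, 30, 28, 22}
insert 56 → {56, 50, 32, 30, 28, 22}
insert 53 → {56, 53, 50, 32, 30, 28, 22}
insert 62 → {62, 56, 53, 50, 32, 30, 28, 22}
insert 24 → {62, 56, 53, 50, 32, 30, 28, 24, 22}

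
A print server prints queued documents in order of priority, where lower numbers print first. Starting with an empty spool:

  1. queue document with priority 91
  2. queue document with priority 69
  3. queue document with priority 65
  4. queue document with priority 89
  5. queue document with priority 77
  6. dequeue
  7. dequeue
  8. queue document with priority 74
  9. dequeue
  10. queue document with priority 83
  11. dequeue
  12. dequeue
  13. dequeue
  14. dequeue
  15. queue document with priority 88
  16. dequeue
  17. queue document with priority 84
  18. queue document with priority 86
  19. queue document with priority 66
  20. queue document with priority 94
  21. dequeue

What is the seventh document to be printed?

insert 91 → {91}
insert 69 → {69, 91}
insert 65 → {65, 69, 91}
insert 89 → {65, 69, 89, 91}
insert 77 → {65, 69, 77, 89, 91}
dequeue → 65; now {69, 77, 89, 91}
dequeue → 69; now {77, 89, 91}
insert 74 → {74, 77, 89, 91}
dequeue → 74; now {77, 89, 91}
insert 83 → {77, 83, 89, 91}
dequeue → 77; now {83, 89, 91}
dequeue → 83; now {89, 91}
dequeue → 89; now {91}
dequeue → 91; now {}
insert 88 → {88}
dequeue → 88; now {}
insert 84 → {84}
insert 86 → {84, 86}
insert 66 → {66, 84, 86}
insert 94 → {66, 84, 86, 94}
dequeue → 66; now {84, 86, 94}

91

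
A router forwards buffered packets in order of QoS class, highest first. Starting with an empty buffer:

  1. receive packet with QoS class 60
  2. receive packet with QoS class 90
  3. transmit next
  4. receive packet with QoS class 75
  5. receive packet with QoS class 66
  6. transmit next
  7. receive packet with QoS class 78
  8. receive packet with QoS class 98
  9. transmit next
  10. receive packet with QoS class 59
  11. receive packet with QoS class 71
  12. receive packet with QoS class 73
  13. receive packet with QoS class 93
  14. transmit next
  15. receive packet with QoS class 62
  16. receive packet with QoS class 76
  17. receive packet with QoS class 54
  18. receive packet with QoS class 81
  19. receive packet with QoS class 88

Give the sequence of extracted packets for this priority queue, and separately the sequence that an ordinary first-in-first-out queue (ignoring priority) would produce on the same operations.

priority queue: 90 → 75 → 98 → 93; FIFO queue: [60, 90, 75, 66]

insert 60 → {60}
insert 90 → {90, 60}
transmit next → 90; now {60}
insert 75 → {75, 60}
insert 66 → {75, 66, 60}
transmit next → 75; now {66, 60}
insert 78 → {78, 66, 60}
insert 98 → {98, 78, 66, 60}
transmit next → 98; now {78, 66, 60}
insert 59 → {78, 66, 60, 59}
insert 71 → {78, 71, 66, 60, 59}
insert 73 → {78, 73, 71, 66, 60, 59}
insert 93 → {93, 78, 73, 71, 66, 60, 59}
transmit next → 93; now {78, 73, 71, 66, 60, 59}
insert 62 → {78, 73, 71, 66, 62, 60, 59}
insert 76 → {78, 76, 73, 71, 66, 62, 60, 59}
insert 54 → {78, 76, 73, 71, 66, 62, 60, 59, 54}
insert 81 → {81, 78, 76, 73, 71, 66, 62, 60, 59, 54}
insert 88 → {88, 81, 78, 76, 73, 71, 66, 62, 60, 59, 54}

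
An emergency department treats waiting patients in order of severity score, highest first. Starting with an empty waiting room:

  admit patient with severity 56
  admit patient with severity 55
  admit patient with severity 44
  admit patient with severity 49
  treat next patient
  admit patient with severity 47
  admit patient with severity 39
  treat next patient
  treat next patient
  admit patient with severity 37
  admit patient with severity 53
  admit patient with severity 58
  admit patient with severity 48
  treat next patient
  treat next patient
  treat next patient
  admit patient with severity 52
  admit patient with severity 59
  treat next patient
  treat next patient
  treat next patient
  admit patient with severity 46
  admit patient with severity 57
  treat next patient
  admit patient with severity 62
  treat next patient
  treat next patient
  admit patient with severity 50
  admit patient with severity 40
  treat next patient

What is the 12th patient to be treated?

46

insert 56 → {56}
insert 55 → {56, 55}
insert 44 → {56, 55, 44}
insert 49 → {56, 55, 49, 44}
treat next patient → 56; now {55, 49, 44}
insert 47 → {55, 49, 47, 44}
insert 39 → {55, 49, 47, 44, 39}
treat next patient → 55; now {49, 47, 44, 39}
treat next patient → 49; now {47, 44, 39}
insert 37 → {47, 44, 39, 37}
insert 53 → {53, 47, 44, 39, 37}
insert 58 → {58, 53, 47, 44, 39, 37}
insert 48 → {58, 53, 48, 47, 44, 39, 37}
treat next patient → 58; now {53, 48, 47, 44, 39, 37}
treat next patient → 53; now {48, 47, 44, 39, 37}
treat next patient → 48; now {47, 44, 39, 37}
insert 52 → {52, 47, 44, 39, 37}
insert 59 → {59, 52, 47, 44, 39, 37}
treat next patient → 59; now {52, 47, 44, 39, 37}
treat next patient → 52; now {47, 44, 39, 37}
treat next patient → 47; now {44, 39, 37}
insert 46 → {46, 44, 39, 37}
insert 57 → {57, 46, 44, 39, 37}
treat next patient → 57; now {46, 44, 39, 37}
insert 62 → {62, 46, 44, 39, 37}
treat next patient → 62; now {46, 44, 39, 37}
treat next patient → 46; now {44, 39, 37}
insert 50 → {50, 44, 39, 37}
insert 40 → {50, 44, 40, 39, 37}
treat next patient → 50; now {44, 40, 39, 37}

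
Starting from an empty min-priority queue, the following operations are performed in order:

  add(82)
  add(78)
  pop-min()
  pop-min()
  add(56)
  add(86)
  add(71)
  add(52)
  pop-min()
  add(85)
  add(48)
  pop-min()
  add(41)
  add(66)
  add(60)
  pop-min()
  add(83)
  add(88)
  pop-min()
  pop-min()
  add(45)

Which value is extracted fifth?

insert 82 → {82}
insert 78 → {78, 82}
pop-min → 78; now {82}
pop-min → 82; now {}
insert 56 → {56}
insert 86 → {56, 86}
insert 71 → {56, 71, 86}
insert 52 → {52, 56, 71, 86}
pop-min → 52; now {56, 71, 86}
insert 85 → {56, 71, 85, 86}
insert 48 → {48, 56, 71, 85, 86}
pop-min → 48; now {56, 71, 85, 86}
insert 41 → {41, 56, 71, 85, 86}
insert 66 → {41, 56, 66, 71, 85, 86}
insert 60 → {41, 56, 60, 66, 71, 85, 86}
pop-min → 41; now {56, 60, 66, 71, 85, 86}
insert 83 → {56, 60, 66, 71, 83, 85, 86}
insert 88 → {56, 60, 66, 71, 83, 85, 86, 88}
pop-min → 56; now {60, 66, 71, 83, 85, 86, 88}
pop-min → 60; now {66, 71, 83, 85, 86, 88}
insert 45 → {45, 66, 71, 83, 85, 86, 88}

41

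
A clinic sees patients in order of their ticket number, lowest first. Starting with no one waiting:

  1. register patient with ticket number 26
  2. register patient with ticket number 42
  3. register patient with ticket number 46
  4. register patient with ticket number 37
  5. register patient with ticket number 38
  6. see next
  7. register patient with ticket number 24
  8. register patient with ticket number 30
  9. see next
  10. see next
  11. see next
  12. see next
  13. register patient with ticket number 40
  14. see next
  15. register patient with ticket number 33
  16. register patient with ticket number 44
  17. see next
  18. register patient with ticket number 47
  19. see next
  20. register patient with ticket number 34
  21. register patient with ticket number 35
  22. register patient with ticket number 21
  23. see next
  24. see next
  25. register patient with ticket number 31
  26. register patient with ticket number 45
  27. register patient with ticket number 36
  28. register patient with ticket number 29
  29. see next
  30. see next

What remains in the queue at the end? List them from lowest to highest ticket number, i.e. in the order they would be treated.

insert 26 → {26}
insert 42 → {26, 42}
insert 46 → {26, 42, 46}
insert 37 → {26, 37, 42, 46}
insert 38 → {26, 37, 38, 42, 46}
see next → 26; now {37, 38, 42, 46}
insert 24 → {24, 37, 38, 42, 46}
insert 30 → {24, 30, 37, 38, 42, 46}
see next → 24; now {30, 37, 38, 42, 46}
see next → 30; now {37, 38, 42, 46}
see next → 37; now {38, 42, 46}
see next → 38; now {42, 46}
insert 40 → {40, 42, 46}
see next → 40; now {42, 46}
insert 33 → {33, 42, 46}
insert 44 → {33, 42, 44, 46}
see next → 33; now {42, 44, 46}
insert 47 → {42, 44, 46, 47}
see next → 42; now {44, 46, 47}
insert 34 → {34, 44, 46, 47}
insert 35 → {34, 35, 44, 46, 47}
insert 21 → {21, 34, 35, 44, 46, 47}
see next → 21; now {34, 35, 44, 46, 47}
see next → 34; now {35, 44, 46, 47}
insert 31 → {31, 35, 44, 46, 47}
insert 45 → {31, 35, 44, 45, 46, 47}
insert 36 → {31, 35, 36, 44, 45, 46, 47}
insert 29 → {29, 31, 35, 36, 44, 45, 46, 47}
see next → 29; now {31, 35, 36, 44, 45, 46, 47}
see next → 31; now {35, 36, 44, 45, 46, 47}

[35, 36, 44, 45, 46, 47]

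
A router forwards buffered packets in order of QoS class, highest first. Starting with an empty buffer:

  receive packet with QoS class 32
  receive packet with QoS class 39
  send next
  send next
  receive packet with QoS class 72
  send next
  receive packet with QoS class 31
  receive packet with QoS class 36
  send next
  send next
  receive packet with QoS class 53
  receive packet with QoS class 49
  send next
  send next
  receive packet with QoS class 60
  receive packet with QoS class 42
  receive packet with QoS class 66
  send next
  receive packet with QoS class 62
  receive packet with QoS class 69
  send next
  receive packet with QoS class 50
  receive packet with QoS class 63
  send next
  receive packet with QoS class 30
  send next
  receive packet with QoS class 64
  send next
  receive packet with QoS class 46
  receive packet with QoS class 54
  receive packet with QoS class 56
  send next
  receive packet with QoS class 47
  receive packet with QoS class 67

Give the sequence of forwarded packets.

[39, 32, 72, 36, 31, 53, 49, 66, 69, 63, 62, 64, 60]

insert 32 → {32}
insert 39 → {39, 32}
send next → 39; now {32}
send next → 32; now {}
insert 72 → {72}
send next → 72; now {}
insert 31 → {31}
insert 36 → {36, 31}
send next → 36; now {31}
send next → 31; now {}
insert 53 → {53}
insert 49 → {53, 49}
send next → 53; now {49}
send next → 49; now {}
insert 60 → {60}
insert 42 → {60, 42}
insert 66 → {66, 60, 42}
send next → 66; now {60, 42}
insert 62 → {62, 60, 42}
insert 69 → {69, 62, 60, 42}
send next → 69; now {62, 60, 42}
insert 50 → {62, 60, 50, 42}
insert 63 → {63, 62, 60, 50, 42}
send next → 63; now {62, 60, 50, 42}
insert 30 → {62, 60, 50, 42, 30}
send next → 62; now {60, 50, 42, 30}
insert 64 → {64, 60, 50, 42, 30}
send next → 64; now {60, 50, 42, 30}
insert 46 → {60, 50, 46, 42, 30}
insert 54 → {60, 54, 50, 46, 42, 30}
insert 56 → {60, 56, 54, 50, 46, 42, 30}
send next → 60; now {56, 54, 50, 46, 42, 30}
insert 47 → {56, 54, 50, 47, 46, 42, 30}
insert 67 → {67, 56, 54, 50, 47, 46, 42, 30}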